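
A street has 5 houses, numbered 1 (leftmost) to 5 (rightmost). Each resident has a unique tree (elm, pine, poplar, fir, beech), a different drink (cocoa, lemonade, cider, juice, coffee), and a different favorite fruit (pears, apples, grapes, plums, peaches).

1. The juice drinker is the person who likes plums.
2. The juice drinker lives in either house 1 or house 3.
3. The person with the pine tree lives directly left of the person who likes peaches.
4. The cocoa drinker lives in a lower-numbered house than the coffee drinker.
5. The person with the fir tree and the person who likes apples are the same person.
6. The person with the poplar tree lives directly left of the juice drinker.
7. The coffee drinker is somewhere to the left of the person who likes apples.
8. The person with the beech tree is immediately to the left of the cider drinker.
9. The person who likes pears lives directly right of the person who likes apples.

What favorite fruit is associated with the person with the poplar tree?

Clue 6: the person with the poplar tree is in house 2.
Clue 6 places the juice drinker in house 3.
The person who likes plums is in house 3 (clue 1).
From clue 7, the coffee drinker must be in house 2.
That leaves elm as the tree for house 5.
House 1's favorite fruit must be grapes (nothing else left).
That leaves peaches as the favorite fruit for house 2.
The only favorite fruit still possible for house 5 is pears.
Clue 3: the person with the pine tree is in house 1.
The person with the fir tree is in house 4 (clue 5).
So house 3 gets beech for tree.
That leaves cocoa as the drink for house 1.
That leaves apples as the favorite fruit for house 4.
By clue 8, the cider drinker is in house 4.
So house 5 gets lemonade for drink.
So: house 1 = pine/cocoa/grapes, house 2 = poplar/coffee/peaches, house 3 = beech/juice/plums, house 4 = fir/cider/apples, house 5 = elm/lemonade/pears.

peaches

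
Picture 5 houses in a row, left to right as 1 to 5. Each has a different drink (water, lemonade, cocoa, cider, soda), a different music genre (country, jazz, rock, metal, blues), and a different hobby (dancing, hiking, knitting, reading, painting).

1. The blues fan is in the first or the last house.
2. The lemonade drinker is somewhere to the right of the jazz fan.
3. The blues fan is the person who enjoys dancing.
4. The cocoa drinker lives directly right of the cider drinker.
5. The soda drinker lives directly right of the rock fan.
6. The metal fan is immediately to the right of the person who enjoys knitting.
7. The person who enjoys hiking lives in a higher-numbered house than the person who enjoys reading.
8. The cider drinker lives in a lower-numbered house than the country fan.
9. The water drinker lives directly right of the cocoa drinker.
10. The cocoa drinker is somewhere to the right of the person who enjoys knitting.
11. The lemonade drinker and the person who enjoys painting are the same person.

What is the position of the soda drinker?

5

That leaves cider as the drink for house 1.
Clue 4 places the cocoa drinker in house 2.
By clue 9, the water drinker is in house 3.
The person who enjoys knitting is in house 1 (clue 10).
By clue 3, the blues fan is in house 5.
The metal fan is in house 2 (clue 6).
House 1 music genre: only jazz fits.
The only hobby still possible for house 2 is reading.
House 3 hobby: only hiking fits.
House 4's hobby must be painting (nothing else left).
House 5 hobby: only dancing fits.
From clue 11, the lemonade drinker must be in house 4.
House 5 drink: only soda fits.
By clue 5, the rock fan is in house 4.
House 3's music genre must be country (nothing else left).
So: house 1 = cider/jazz/knitting, house 2 = cocoa/metal/reading, house 3 = water/country/hiking, house 4 = lemonade/rock/painting, house 5 = soda/blues/dancing.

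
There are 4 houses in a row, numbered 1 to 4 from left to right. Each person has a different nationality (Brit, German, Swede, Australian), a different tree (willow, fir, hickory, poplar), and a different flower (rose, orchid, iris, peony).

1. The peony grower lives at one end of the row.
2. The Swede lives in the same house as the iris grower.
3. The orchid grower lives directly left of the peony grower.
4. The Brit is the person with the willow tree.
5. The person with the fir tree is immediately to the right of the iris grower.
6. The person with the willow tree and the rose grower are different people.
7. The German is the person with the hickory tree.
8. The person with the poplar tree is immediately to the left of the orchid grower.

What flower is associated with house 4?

peony

The orchid grower is in house 3 (clue 3).
Clue 3: the peony grower is in house 4.
The person with the poplar tree is in house 2 (clue 8).
From clue 5, the person with the fir tree must be in house 3.
By clue 5, the iris grower is in house 2.
That leaves rose as the flower for house 1.
Clue 2: the Swede is in house 2.
By clue 6, the person with the willow tree is in house 4.
The only nationality still possible for house 3 is Australian.
So house 1 gets hickory for tree.
By clue 4, the Brit is in house 4.
By clue 7, the German is in house 1.
So: house 1 = German/hickory/rose, house 2 = Swede/poplar/iris, house 3 = Australian/fir/orchid, house 4 = Brit/willow/peony.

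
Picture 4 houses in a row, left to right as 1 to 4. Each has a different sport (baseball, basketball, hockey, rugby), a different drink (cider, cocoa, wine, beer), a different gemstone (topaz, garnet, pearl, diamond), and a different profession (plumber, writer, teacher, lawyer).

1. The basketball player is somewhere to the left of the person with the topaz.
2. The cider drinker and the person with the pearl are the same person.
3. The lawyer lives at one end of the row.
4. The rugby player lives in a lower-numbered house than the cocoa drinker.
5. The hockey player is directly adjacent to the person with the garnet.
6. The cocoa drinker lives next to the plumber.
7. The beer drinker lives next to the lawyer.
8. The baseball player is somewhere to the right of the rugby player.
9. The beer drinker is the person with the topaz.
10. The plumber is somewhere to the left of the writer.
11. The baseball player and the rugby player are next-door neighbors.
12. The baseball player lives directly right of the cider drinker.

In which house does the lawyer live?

1

The basketball player is narrowed to house 1 or 2; consider each.
Placing it in house 2 leads to a contradiction, so it's in house 1.
House 1 drink: only wine fits.
So house 4 gets cocoa for drink.
From clue 6, the plumber must be in house 3.
Clue 10 places the writer in house 4.
The only profession still possible for house 1 is lawyer.
That leaves teacher as the profession for house 2.
Clue 7: the beer drinker is in house 2.
From clue 9, the person with the topaz must be in house 2.
The only drink still possible for house 3 is cider.
So house 3 gets pearl for gemstone.
The baseball player is in house 4 (clue 12).
The rugby player is in house 3 (clue 11).
The only sport still possible for house 2 is hockey.
Clue 5: the person with the garnet is in house 1.
So house 4 gets diamond for gemstone.
So: house 1 = basketball/wine/garnet/lawyer, house 2 = hockey/beer/topaz/teacher, house 3 = rugby/cider/pearl/plumber, house 4 = baseball/cocoa/diamond/writer.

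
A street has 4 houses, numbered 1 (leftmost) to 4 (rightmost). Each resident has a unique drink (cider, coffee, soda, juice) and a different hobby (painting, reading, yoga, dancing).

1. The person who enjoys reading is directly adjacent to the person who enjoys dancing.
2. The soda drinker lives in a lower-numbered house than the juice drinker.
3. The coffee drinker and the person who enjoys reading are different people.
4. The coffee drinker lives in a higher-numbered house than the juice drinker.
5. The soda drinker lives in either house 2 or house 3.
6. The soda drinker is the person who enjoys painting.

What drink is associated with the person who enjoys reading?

juice

The only drink still possible for house 1 is cider.
So house 4 gets coffee for drink.
By clue 2, the soda drinker is in house 2.
Clue 2: the juice drinker is in house 3.
Clue 6: the person who enjoys painting is in house 2.
The person who enjoys reading is in house 3 (clue 1).
By clue 1, the person who enjoys dancing is in house 4.
House 1 hobby: only yoga fits.
So: house 1 = cider/yoga, house 2 = soda/painting, house 3 = juice/reading, house 4 = coffee/dancing.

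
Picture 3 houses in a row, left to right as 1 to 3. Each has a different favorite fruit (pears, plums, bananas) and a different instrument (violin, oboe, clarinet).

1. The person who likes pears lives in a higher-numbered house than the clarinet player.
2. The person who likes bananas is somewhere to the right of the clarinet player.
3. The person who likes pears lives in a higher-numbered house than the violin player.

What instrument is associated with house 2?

House 1 favorite fruit: only plums fits.
That leaves oboe as the instrument for house 3.
The person who likes bananas is narrowed to house 2 or 3; consider each.
Placing it in house 3 leads to a contradiction, so it's in house 2.
Clue 2 places the clarinet player in house 1.
That leaves pears as the favorite fruit for house 3.
House 2's instrument must be violin (nothing else left).
So: house 1 = plums/clarinet, house 2 = bananas/violin, house 3 = pears/oboe.

violin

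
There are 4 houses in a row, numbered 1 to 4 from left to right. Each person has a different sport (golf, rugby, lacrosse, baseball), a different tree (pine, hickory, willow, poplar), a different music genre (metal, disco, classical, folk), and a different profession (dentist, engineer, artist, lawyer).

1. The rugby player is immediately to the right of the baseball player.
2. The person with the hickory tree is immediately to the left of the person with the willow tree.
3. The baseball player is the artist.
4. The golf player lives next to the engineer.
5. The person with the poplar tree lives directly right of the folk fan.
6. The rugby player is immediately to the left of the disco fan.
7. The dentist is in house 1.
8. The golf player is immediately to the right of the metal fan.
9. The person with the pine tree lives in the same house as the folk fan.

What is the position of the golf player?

The dentist is in house 1 (clue 7).
Clue 3 places the baseball player in house 2.
Clue 3 places the artist in house 2.
The only sport still possible for house 1 is lacrosse.
The only sport still possible for house 4 is golf.
From clue 4, the engineer must be in house 3.
Clue 6: the disco fan is in house 4.
The metal fan is in house 3 (clue 8).
House 3 sport: only rugby fits.
The only profession still possible for house 4 is lawyer.
House 4 tree: only willow fits.
From clue 2, the person with the hickory tree must be in house 3.
So house 1 gets pine for tree.
The only tree still possible for house 2 is poplar.
From clue 5, the folk fan must be in house 1.
That leaves classical as the music genre for house 2.
So: house 1 = lacrosse/pine/folk/dentist, house 2 = baseball/poplar/classical/artist, house 3 = rugby/hickory/metal/engineer, house 4 = golf/willow/disco/lawyer.

4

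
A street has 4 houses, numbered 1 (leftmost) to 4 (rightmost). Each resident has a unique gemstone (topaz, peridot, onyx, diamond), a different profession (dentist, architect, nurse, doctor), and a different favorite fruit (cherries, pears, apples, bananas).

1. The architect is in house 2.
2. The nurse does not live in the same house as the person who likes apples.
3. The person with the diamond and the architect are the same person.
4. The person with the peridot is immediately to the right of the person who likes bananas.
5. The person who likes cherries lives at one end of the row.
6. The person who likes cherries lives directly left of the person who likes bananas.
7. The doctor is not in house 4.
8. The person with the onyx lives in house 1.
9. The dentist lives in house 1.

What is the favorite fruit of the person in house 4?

By clue 1, the architect is in house 2.
From clue 3, the person with the diamond must be in house 2.
From clue 6, the person who likes cherries must be in house 1.
Clue 6 places the person who likes bananas in house 2.
The person with the onyx is in house 1 (clue 8).
Clue 9 places the dentist in house 1.
So house 3 gets doctor for profession.
So house 4 gets nurse for profession.
By clue 2, the person who likes apples is in house 3.
Clue 4: the person with the peridot is in house 3.
House 4's gemstone must be topaz (nothing else left).
That leaves pears as the favorite fruit for house 4.
So: house 1 = onyx/dentist/cherries, house 2 = diamond/architect/bananas, house 3 = peridot/doctor/apples, house 4 = topaz/nurse/pears.

pears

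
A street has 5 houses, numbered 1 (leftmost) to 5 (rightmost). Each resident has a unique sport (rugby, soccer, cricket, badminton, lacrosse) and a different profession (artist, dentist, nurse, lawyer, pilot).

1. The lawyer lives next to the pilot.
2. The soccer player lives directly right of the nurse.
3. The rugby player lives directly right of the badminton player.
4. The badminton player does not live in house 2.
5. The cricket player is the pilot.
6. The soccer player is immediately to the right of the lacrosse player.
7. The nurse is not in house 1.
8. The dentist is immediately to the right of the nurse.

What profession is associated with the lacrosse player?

nurse

The badminton player is narrowed to house 1 or 3 or 4; consider each.
Placing it in house 3 and house 4 leads to a contradiction, so it's in house 1.
Clue 3 places the rugby player in house 2.
The only profession still possible for house 1 is artist.
House 2's profession must be lawyer (nothing else left).
By clue 1, the pilot is in house 3.
Clue 5 places the cricket player in house 3.
House 4 sport: only lacrosse fits.
House 5's sport must be soccer (nothing else left).
House 5 profession: only dentist fits.
That leaves nurse as the profession for house 4.
So: house 1 = badminton/artist, house 2 = rugby/lawyer, house 3 = cricket/pilot, house 4 = lacrosse/nurse, house 5 = soccer/dentist.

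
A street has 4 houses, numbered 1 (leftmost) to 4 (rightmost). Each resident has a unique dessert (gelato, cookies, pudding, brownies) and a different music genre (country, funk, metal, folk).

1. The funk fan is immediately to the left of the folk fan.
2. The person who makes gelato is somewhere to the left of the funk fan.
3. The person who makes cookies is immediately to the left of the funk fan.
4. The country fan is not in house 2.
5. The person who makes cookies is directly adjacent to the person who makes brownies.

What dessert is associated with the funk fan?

brownies

House 4's dessert must be pudding (nothing else left).
The only dessert still possible for house 3 is brownies.
By clue 5, the person who makes cookies is in house 2.
House 1 dessert: only gelato fits.
The funk fan is in house 3 (clue 3).
That leaves metal as the music genre for house 2.
So house 4 gets folk for music genre.
So house 1 gets country for music genre.
So: house 1 = gelato/country, house 2 = cookies/metal, house 3 = brownies/funk, house 4 = pudding/folk.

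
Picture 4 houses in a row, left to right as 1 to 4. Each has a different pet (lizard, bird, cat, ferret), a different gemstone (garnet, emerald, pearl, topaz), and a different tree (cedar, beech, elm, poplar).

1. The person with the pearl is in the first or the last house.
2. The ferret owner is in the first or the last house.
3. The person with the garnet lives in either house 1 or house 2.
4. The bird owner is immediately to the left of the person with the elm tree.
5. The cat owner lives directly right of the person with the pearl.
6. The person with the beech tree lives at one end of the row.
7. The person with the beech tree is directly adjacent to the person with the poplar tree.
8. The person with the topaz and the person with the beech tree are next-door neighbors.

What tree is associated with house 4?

beech

By clue 5, the cat owner is in house 2.
Clue 5: the person with the pearl is in house 1.
House 4 gemstone: only emerald fits.
House 2 gemstone: only garnet fits.
The only gemstone still possible for house 3 is topaz.
From clue 8, the person with the beech tree must be in house 4.
That leaves cedar as the tree for house 1.
House 2 tree: only elm fits.
The only tree still possible for house 3 is poplar.
The bird owner is in house 1 (clue 4).
The only pet still possible for house 3 is lizard.
The only pet still possible for house 4 is ferret.
So: house 1 = bird/pearl/cedar, house 2 = cat/garnet/elm, house 3 = lizard/topaz/poplar, house 4 = ferret/emerald/beech.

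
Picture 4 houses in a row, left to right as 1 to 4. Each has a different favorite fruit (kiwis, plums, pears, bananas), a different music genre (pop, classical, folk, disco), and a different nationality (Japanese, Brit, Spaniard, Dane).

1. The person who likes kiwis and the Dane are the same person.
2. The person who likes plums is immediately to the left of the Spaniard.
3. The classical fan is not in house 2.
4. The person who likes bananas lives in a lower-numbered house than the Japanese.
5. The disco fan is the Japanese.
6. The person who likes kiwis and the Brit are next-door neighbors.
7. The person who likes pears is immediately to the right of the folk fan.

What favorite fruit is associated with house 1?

The person who likes bananas is narrowed to house 1 or 2 or 3; consider each.
Placing it in house 1 and house 2 leads to a contradiction, so it's in house 3.
The Japanese is in house 4 (clue 4).
By clue 5, the disco fan is in house 4.
The only favorite fruit still possible for house 4 is pears.
That leaves pop as the music genre for house 2.
Clue 7: the folk fan is in house 3.
That leaves classical as the music genre for house 1.
The person who likes kiwis is narrowed to house 1 or 2; consider each.
Placing it in house 2 leads to a contradiction, so it's in house 1.
By clue 1, the Dane is in house 1.
By clue 6, the Brit is in house 2.
That leaves plums as the favorite fruit for house 2.
So house 3 gets Spaniard for nationality.
So: house 1 = kiwis/classical/Dane, house 2 = plums/pop/Brit, house 3 = bananas/folk/Spaniard, house 4 = pears/disco/Japanese.

kiwis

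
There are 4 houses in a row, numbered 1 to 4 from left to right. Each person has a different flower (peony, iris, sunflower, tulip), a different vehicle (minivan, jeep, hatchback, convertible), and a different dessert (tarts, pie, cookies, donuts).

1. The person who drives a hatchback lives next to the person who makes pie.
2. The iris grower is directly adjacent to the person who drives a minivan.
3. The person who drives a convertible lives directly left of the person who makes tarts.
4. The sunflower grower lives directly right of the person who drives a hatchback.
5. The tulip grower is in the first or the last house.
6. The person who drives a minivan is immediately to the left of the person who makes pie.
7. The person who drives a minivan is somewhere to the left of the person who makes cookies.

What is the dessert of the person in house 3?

That leaves jeep as the vehicle for house 4.
House 1's dessert must be donuts (nothing else left).
The tulip grower is narrowed to house 1 or 4; consider each.
Placing it in house 4 leads to a contradiction, so it's in house 1.
The iris grower is narrowed to house 2 or 3 or 4; consider each.
Placing it in house 3 and house 4 leads to a contradiction, so it's in house 2.
Clue 4: the sunflower grower is in house 4.
The person who drives a hatchback is in house 3 (clue 4).
That leaves peony as the flower for house 3.
House 2's vehicle must be convertible (nothing else left).
From clue 3, the person who makes tarts must be in house 3.
Clue 6: the person who makes pie is in house 2.
The only vehicle still possible for house 1 is minivan.
That leaves cookies as the dessert for house 4.
So: house 1 = tulip/minivan/donuts, house 2 = iris/convertible/pie, house 3 = peony/hatchback/tarts, house 4 = sunflower/jeep/cookies.

tarts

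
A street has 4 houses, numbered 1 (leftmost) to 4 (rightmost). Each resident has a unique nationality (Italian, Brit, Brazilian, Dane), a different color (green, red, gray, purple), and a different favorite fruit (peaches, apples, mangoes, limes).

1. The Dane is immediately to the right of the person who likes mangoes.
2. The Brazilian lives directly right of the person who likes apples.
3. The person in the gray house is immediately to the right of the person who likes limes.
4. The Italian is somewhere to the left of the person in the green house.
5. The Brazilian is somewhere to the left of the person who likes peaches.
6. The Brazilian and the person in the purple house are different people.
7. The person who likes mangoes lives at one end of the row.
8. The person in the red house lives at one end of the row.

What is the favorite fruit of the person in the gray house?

peaches

The person who likes mangoes is in house 1 (clue 7).
The only favorite fruit still possible for house 4 is peaches.
The Dane is in house 2 (clue 1).
From clue 2, the Brazilian must be in house 3.
Clue 2: the person who likes apples is in house 2.
House 4 nationality: only Brit fits.
House 3 favorite fruit: only limes fits.
Clue 3 places the person in the gray house in house 4.
That leaves Italian as the nationality for house 1.
House 3 color: only green fits.
That leaves red as the color for house 1.
House 2 color: only purple fits.
So: house 1 = Italian/red/mangoes, house 2 = Dane/purple/apples, house 3 = Brazilian/green/limes, house 4 = Brit/gray/peaches.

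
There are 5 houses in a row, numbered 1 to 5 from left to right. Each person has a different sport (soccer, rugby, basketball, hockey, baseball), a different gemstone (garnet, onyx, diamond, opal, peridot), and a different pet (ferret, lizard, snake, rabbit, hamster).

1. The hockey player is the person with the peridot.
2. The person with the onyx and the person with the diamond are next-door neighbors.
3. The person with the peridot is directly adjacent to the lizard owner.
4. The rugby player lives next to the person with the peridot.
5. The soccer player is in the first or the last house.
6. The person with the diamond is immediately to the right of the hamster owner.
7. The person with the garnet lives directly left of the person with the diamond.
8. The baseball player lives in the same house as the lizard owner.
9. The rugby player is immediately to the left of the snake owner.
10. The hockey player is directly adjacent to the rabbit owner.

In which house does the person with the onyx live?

3

The soccer player is narrowed to house 1 or 5; consider each.
Placing it in house 5 leads to a contradiction, so it's in house 1.
The rugby player is narrowed to house 2 or 3 or 4; consider each.
Placing it in house 2 and house 4 leads to a contradiction, so it's in house 3.
From clue 9, the snake owner must be in house 4.
From clue 8, the baseball player must be in house 5.
From clue 8, the lizard owner must be in house 5.
Clue 3: the person with the peridot is in house 4.
Clue 1: the hockey player is in house 4.
By clue 10, the rabbit owner is in house 3.
The only sport still possible for house 2 is basketball.
The only gemstone still possible for house 5 is opal.
The person with the diamond is narrowed to house 2 or 3; consider each.
Placing it in house 3 leads to a contradiction, so it's in house 2.
Clue 6 places the hamster owner in house 1.
Clue 7 places the person with the garnet in house 1.
That leaves onyx as the gemstone for house 3.
The only pet still possible for house 2 is ferret.
So: house 1 = soccer/garnet/hamster, house 2 = basketball/diamond/ferret, house 3 = rugby/onyx/rabbit, house 4 = hockey/peridot/snake, house 5 = baseball/opal/lizard.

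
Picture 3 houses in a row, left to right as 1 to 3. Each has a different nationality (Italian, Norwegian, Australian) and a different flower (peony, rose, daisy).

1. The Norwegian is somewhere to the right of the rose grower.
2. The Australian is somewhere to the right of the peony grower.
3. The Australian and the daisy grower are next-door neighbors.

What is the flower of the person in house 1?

So house 1 gets Italian for nationality.
That leaves daisy as the flower for house 3.
By clue 3, the Australian is in house 2.
That leaves Norwegian as the nationality for house 3.
From clue 2, the peony grower must be in house 1.
So house 2 gets rose for flower.
So: house 1 = Italian/peony, house 2 = Australian/rose, house 3 = Norwegian/daisy.

peony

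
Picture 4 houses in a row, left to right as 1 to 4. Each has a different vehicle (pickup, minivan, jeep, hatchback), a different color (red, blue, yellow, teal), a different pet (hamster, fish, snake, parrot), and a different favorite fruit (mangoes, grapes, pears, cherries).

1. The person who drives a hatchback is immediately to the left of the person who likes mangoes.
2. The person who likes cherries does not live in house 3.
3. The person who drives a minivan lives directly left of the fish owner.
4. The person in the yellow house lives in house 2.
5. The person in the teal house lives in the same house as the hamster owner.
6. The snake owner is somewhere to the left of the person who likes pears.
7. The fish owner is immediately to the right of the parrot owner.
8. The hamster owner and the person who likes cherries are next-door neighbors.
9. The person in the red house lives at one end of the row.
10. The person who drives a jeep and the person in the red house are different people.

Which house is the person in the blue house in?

By clue 4, the person in the yellow house is in house 2.
House 4's pet must be fish (nothing else left).
The person who drives a minivan is in house 3 (clue 3).
Clue 7: the parrot owner is in house 3.
The only pet still possible for house 2 is snake.
House 1 favorite fruit: only grapes fits.
Clue 5: the person in the teal house is in house 1.
Clue 8 places the person who likes cherries in house 2.
House 3 color: only blue fits.
House 4 color: only red fits.
House 1's pet must be hamster (nothing else left).
House 4's favorite fruit must be pears (nothing else left).
Clue 1: the person who drives a hatchback is in house 2.
House 4 vehicle: only pickup fits.
That leaves mangoes as the favorite fruit for house 3.
House 1's vehicle must be jeep (nothing else left).
So: house 1 = jeep/teal/hamster/grapes, house 2 = hatchback/yellow/snake/cherries, house 3 = minivan/blue/parrot/mangoes, house 4 = pickup/red/fish/pears.

3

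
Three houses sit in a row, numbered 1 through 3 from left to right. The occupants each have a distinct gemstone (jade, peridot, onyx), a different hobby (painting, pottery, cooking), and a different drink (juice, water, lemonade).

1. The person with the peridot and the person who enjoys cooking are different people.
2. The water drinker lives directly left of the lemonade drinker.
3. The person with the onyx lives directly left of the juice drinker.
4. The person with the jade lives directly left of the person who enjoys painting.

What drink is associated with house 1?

House 3 gemstone: only peridot fits.
So house 1 gets water for drink.
By clue 2, the lemonade drinker is in house 2.
The only drink still possible for house 3 is juice.
By clue 3, the person with the onyx is in house 2.
The only gemstone still possible for house 1 is jade.
From clue 4, the person who enjoys painting must be in house 2.
So house 1 gets cooking for hobby.
That leaves pottery as the hobby for house 3.
So: house 1 = jade/cooking/water, house 2 = onyx/painting/lemonade, house 3 = peridot/pottery/juice.

water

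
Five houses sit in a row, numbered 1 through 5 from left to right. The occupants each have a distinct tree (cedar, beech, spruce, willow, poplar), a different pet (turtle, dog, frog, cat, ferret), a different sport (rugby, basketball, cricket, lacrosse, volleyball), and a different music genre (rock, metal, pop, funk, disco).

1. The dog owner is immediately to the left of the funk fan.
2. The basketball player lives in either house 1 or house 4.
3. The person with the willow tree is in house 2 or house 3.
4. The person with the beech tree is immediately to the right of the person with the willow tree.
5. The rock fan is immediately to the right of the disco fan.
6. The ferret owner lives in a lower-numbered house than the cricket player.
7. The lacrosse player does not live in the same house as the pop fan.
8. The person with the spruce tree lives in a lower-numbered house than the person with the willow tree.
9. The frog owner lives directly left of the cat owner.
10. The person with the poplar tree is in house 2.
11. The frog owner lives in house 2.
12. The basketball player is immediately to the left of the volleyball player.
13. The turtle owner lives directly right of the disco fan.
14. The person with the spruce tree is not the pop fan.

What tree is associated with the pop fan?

willow

Clue 10 places the person with the poplar tree in house 2.
The frog owner is in house 2 (clue 11).
So house 5 gets cedar for tree.
By clue 4, the person with the beech tree is in house 4.
Clue 9: the cat owner is in house 3.
House 1's tree must be spruce (nothing else left).
So house 3 gets willow for tree.
That leaves turtle as the pet for house 5.
So house 1 gets metal for music genre.
The disco fan is in house 4 (clue 13).
Clue 5 places the rock fan in house 5.
The only music genre still possible for house 2 is funk.
House 3 music genre: only pop fits.
The dog owner is in house 1 (clue 1).
House 4 pet: only ferret fits.
Clue 6: the cricket player is in house 5.
So house 2 gets volleyball for sport.
That leaves rugby as the sport for house 3.
Clue 12 places the basketball player in house 1.
House 4's sport must be lacrosse (nothing else left).
So: house 1 = spruce/dog/basketball/metal, house 2 = poplar/frog/volleyball/funk, house 3 = willow/cat/rugby/pop, house 4 = beech/ferret/lacrosse/disco, house 5 = cedar/turtle/cricket/rock.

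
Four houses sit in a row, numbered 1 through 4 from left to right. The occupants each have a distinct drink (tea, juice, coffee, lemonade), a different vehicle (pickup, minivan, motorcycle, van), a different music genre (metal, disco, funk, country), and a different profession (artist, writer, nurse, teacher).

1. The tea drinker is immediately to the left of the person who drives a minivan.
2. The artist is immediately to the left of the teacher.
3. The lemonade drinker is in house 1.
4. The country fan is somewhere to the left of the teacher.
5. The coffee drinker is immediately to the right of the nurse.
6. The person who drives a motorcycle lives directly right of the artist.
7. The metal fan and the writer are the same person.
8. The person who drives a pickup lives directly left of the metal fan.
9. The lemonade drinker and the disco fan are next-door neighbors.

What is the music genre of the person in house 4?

The lemonade drinker is in house 1 (clue 3).
By clue 9, the disco fan is in house 2.
House 1 vehicle: only van fits.
The tea drinker is narrowed to house 2 or 3; consider each.
Placing it in house 2 leads to a contradiction, so it's in house 3.
The person who drives a minivan is in house 4 (clue 1).
Clue 4 places the country fan in house 1.
That leaves writer as the profession for house 4.
Clue 7: the metal fan is in house 4.
By clue 8, the person who drives a pickup is in house 3.
So house 2 gets motorcycle for vehicle.
So house 3 gets funk for music genre.
By clue 6, the artist is in house 1.
House 2's profession must be teacher (nothing else left).
House 3's profession must be nurse (nothing else left).
Clue 5 places the coffee drinker in house 4.
So house 2 gets juice for drink.
So: house 1 = lemonade/van/country/artist, house 2 = juice/motorcycle/disco/teacher, house 3 = tea/pickup/funk/nurse, house 4 = coffee/minivan/metal/writer.

metal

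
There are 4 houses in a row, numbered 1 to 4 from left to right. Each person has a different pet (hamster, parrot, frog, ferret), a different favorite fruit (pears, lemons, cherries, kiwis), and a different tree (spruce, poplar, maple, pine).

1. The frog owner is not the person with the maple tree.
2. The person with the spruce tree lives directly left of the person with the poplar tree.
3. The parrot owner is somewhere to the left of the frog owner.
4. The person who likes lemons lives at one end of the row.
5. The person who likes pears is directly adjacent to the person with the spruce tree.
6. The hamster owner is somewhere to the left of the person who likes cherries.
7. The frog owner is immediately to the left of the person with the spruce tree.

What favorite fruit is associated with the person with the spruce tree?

The frog owner is in house 2 (clue 7).
Clue 7 places the person with the spruce tree in house 3.
The only pet still possible for house 4 is ferret.
By clue 2, the person with the poplar tree is in house 4.
Clue 3: the parrot owner is in house 1.
House 3's pet must be hamster (nothing else left).
The only tree still possible for house 1 is maple.
The only tree still possible for house 2 is pine.
By clue 6, the person who likes cherries is in house 4.
The only favorite fruit still possible for house 3 is kiwis.
So house 1 gets lemons for favorite fruit.
That leaves pears as the favorite fruit for house 2.
So: house 1 = parrot/lemons/maple, house 2 = frog/pears/pine, house 3 = hamster/kiwis/spruce, house 4 = ferret/cherries/poplar.

kiwis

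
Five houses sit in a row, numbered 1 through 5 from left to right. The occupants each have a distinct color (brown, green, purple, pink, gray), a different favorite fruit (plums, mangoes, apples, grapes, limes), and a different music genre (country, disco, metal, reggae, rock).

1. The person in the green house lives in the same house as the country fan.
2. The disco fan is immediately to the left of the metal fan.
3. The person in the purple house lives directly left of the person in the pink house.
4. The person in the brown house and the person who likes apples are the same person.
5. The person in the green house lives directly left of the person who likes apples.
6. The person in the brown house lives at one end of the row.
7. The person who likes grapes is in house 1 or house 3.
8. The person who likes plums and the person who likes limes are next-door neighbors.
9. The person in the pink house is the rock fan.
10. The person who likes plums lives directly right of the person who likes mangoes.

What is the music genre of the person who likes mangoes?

Clue 4: the person in the brown house is in house 5.
Clue 4 places the person who likes apples in house 5.
From clue 5, the person in the green house must be in house 4.
By clue 1, the country fan is in house 4.
So house 5 gets reggae for music genre.
So house 1 gets disco for music genre.
Clue 2: the metal fan is in house 2.
The only music genre still possible for house 3 is rock.
Clue 9 places the person in the pink house in house 3.
By clue 3, the person in the purple house is in house 2.
House 1's color must be gray (nothing else left).
The person who likes grapes is narrowed to house 1 or 3; consider each.
Placing it in house 3 leads to a contradiction, so it's in house 1.
The person who likes mangoes is narrowed to house 2 or 3; consider each.
Placing it in house 3 leads to a contradiction, so it's in house 2.
Clue 10: the person who likes plums is in house 3.
The only favorite fruit still possible for house 4 is limes.
So: house 1 = gray/grapes/disco, house 2 = purple/mangoes/metal, house 3 = pink/plums/rock, house 4 = green/limes/country, house 5 = brown/apples/reggae.

metal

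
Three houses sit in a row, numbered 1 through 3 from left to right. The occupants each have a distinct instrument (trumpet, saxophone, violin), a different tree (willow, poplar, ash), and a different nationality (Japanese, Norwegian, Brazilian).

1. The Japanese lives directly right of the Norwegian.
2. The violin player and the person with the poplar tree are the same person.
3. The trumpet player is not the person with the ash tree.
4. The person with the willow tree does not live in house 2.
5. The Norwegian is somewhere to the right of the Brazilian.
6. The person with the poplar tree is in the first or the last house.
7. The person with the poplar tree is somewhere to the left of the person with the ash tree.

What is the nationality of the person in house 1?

Brazilian

Clue 5: the Norwegian is in house 2.
The Brazilian is in house 1 (clue 5).
By clue 7, the person with the poplar tree is in house 1.
That leaves ash as the tree for house 2.
The only tree still possible for house 3 is willow.
That leaves Japanese as the nationality for house 3.
Clue 2: the violin player is in house 1.
That leaves saxophone as the instrument for house 2.
So house 3 gets trumpet for instrument.
So: house 1 = violin/poplar/Brazilian, house 2 = saxophone/ash/Norwegian, house 3 = trumpet/willow/Japanese.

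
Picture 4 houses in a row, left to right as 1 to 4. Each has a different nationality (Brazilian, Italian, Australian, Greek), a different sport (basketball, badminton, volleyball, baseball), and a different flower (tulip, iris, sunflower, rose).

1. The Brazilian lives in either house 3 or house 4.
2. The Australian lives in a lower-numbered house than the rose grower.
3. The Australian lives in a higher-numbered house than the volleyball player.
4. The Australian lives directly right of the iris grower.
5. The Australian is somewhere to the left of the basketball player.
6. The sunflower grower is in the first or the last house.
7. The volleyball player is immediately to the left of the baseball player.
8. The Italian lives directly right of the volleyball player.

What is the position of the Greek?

House 1's nationality must be Greek (nothing else left).
So house 4 gets Brazilian for nationality.
The Australian is narrowed to house 2 or 3; consider each.
Placing it in house 2 leads to a contradiction, so it's in house 3.
The rose grower is in house 4 (clue 2).
By clue 4, the iris grower is in house 2.
Clue 5 places the basketball player in house 4.
House 2's nationality must be Italian (nothing else left).
House 3's flower must be tulip (nothing else left).
Clue 8 places the volleyball player in house 1.
House 1's flower must be sunflower (nothing else left).
Clue 7: the baseball player is in house 2.
The only sport still possible for house 3 is badminton.
So: house 1 = Greek/volleyball/sunflower, house 2 = Italian/baseball/iris, house 3 = Australian/badminton/tulip, house 4 = Brazilian/basketball/rose.

1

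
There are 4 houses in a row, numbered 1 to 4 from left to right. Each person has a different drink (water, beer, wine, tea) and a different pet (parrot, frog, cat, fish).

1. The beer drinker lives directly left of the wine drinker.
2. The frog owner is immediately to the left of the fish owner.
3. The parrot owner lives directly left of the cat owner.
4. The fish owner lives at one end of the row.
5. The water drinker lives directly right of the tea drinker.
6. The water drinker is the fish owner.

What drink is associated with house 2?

wine

By clue 4, the fish owner is in house 4.
Clue 6: the water drinker is in house 4.
Clue 2 places the frog owner in house 3.
Clue 5: the tea drinker is in house 3.
That leaves beer as the drink for house 1.
House 2's drink must be wine (nothing else left).
That leaves parrot as the pet for house 1.
That leaves cat as the pet for house 2.
So: house 1 = beer/parrot, house 2 = wine/cat, house 3 = tea/frog, house 4 = water/fish.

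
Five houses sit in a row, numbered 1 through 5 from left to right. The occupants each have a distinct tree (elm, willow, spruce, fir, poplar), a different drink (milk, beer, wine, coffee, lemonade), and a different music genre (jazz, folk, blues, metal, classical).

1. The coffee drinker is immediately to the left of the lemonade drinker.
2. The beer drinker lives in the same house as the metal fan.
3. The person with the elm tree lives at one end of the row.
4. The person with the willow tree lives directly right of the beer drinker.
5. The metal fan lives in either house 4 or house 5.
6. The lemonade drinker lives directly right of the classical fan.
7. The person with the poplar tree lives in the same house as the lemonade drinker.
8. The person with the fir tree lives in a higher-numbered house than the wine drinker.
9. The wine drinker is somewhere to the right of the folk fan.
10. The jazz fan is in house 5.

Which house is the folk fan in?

The jazz fan is in house 5 (clue 10).
The only music genre still possible for house 4 is metal.
Clue 2 places the beer drinker in house 4.
From clue 4, the person with the willow tree must be in house 5.
The only drink still possible for house 5 is milk.
That leaves elm as the tree for house 1.
The only drink still possible for house 1 is coffee.
House 3 music genre: only blues fits.
Clue 1 places the lemonade drinker in house 2.
By clue 6, the classical fan is in house 1.
From clue 7, the person with the poplar tree must be in house 2.
So house 3 gets wine for drink.
So house 2 gets folk for music genre.
The person with the fir tree is in house 4 (clue 8).
House 3's tree must be spruce (nothing else left).
So: house 1 = elm/coffee/classical, house 2 = poplar/lemonade/folk, house 3 = spruce/wine/blues, house 4 = fir/beer/metal, house 5 = willow/milk/jazz.

2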